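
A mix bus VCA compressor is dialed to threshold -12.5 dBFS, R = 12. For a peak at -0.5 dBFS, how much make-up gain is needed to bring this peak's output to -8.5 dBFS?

Without make-up, output = threshold + overshoot/12 = -12.5 + 1 = -11.5 dBFS.
Gap to target: 3 dB.

3 dB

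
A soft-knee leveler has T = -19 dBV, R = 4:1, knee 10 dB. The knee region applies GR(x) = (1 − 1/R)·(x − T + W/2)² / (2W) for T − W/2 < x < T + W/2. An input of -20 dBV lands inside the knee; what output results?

x − T + W/2 = -20 − (-19) + 5 = 4.
GR = (1 − 1/4) × 4² / 20 = 0.75 × 16 / 20 = 0.6 dB.
Output = -20 − 0.6 = -20.6 dBV.

-20.6 dBV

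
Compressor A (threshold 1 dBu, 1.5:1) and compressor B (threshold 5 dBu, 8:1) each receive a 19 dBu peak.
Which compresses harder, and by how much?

B, by 6.25 dB

A: GR = 18 − 18/1.5 = 6 dB.
B: GR = 14 − 14/8 = 12.25 dB.
B reduces 6.25 dB more.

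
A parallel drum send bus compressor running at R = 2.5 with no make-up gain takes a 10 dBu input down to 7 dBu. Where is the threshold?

5 dBu

Let T be the threshold. Output overshoot = (input overshoot)/R, so 7 − T = (10 − T)/2.5.
2.5·(7 − T) = 10 − T → 1.5·T = 17.5 − 10 = 7.5.
T = 7.5/1.5 = 5 dBu.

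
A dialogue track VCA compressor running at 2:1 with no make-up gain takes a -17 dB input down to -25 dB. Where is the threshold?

-33 dB

Input is 16 dB above T (since output overshoot × R = input overshoot: (-25 − T)·2 = -17 − T gives T = -33 dB).
Check: -33 + (-17 − (-33))/2 = -33 + 8 = -25 dB. ✓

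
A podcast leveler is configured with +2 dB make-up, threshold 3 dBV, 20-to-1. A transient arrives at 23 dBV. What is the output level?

6 dBV

The input is 20 dB above the 3 dBV threshold.
At 20:1 the overshoot is divided by 20, leaving 1 dB above threshold.
So the level is 3 + 1 = 4 dBV; make-up adds 2 dB, giving 6 dBV.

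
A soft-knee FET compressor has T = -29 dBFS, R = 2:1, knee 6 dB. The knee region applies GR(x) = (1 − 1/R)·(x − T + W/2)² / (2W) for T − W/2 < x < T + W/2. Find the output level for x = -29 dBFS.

-29.375 dBFS

x − T + W/2 = -29 − (-29) + 3 = 3.
GR = (1 − 1/2) × 3² / 12 = 0.5 × 9 / 12 = 0.375 dB.
Output = -29 − 0.375 = -29.375 dBFS.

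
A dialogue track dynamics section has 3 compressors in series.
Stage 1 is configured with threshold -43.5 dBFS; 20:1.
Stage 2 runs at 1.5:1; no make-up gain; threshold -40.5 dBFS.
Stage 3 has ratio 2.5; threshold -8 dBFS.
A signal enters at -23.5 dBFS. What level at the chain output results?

Stage 1: 20 dB above -43.5 dBFS, reduced 20:1 to 1 dB above → -42.5 dBFS.
Stage 2: -42.5 dBFS ≤ -40.5 dBFS, so stage 2 doesn't engage; output -42.5 dBFS.
Stage 3: -42.5 dBFS is at or below the -8 dBFS threshold — no compression; output -42.5 dBFS.

-42.5 dBFS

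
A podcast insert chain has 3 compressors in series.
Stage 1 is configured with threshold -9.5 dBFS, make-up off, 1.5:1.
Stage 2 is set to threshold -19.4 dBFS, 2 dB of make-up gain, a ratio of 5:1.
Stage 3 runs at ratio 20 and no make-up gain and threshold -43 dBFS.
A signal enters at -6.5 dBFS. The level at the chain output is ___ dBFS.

-41.601 dBFS

Stage 1: -6.5 dBFS is 3 dB over -9.5 dBFS; at 1.5:1 that becomes 2 dB over, giving -7.5 dBFS.
Stage 2: overshoot 11.9 dB → 11.9/5 = 2.38 dB → -17.02 dBFS; +2 dB make-up → -15.02 dBFS.
Stage 3: -15.02 dBFS is 27.98 dB over -43 dBFS; at 20:1 that becomes 1.399 dB over, giving -41.601 dBFS.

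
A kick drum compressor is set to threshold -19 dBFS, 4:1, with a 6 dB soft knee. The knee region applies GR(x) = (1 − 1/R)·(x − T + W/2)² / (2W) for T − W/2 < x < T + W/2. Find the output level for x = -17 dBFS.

-18.5625 dBFS

x − T + W/2 = -17 − (-19) + 3 = 5.
GR = (1 − 1/4) × 5² / 12 = 0.75 × 25 / 12 = 1.5625 dB.
Output = -17 − 1.5625 = -18.5625 dBFS.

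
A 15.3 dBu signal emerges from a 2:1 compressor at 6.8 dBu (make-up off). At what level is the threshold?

-1.7 dBu

Gain reduction = 15.3 − 6.8 = 8.5 dB; output overshoot = GR / (R − 1) = 8.5 / 1 = 8.5 dB.
Threshold = output − output overshoot = 6.8 − 8.5 = -1.7 dBu.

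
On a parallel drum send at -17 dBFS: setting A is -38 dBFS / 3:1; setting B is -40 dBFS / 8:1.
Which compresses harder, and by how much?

B, by 6.125 dB

A: overshoot 21 dB → output overshoot 7 dB → GR 14 dB.
B: overshoot 23 dB → output overshoot 2.875 dB → GR 20.125 dB.
Difference: 6.125 dB in favour of B.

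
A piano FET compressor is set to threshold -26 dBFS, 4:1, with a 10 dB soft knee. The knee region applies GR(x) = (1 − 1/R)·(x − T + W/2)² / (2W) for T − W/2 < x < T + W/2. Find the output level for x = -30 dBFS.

-30.0375 dBFS

x − T + W/2 = -30 − (-26) + 5 = 1.
GR = (1 − 1/4) × 1² / 20 = 0.75 × 1 / 20 = 0.0375 dB.
Output = -30 − 0.0375 = -30.0375 dBFS.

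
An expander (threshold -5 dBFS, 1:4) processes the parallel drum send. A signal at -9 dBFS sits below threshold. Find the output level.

The input is 4 dB below the -5 dBFS threshold.
A 1:4 expander multiplies undershoot by 4: 4 × 4 = 16 dB below threshold.
Output = -5 − 16 = -21 dBFS.

-21 dBFS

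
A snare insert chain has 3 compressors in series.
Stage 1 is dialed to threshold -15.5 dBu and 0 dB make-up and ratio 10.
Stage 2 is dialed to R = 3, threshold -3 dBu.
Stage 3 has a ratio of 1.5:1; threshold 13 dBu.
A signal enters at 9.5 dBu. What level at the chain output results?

-13 dBu

Stage 1: 9.5 dBu is 25 dB over -15.5 dBu; at 10:1 that becomes 2.5 dB over, giving -13 dBu.
Stage 2: -13 dBu ≤ -3 dBu, so stage 2 doesn't engage; output -13 dBu.
Stage 3: -13 dBu ≤ 13 dBu, so stage 3 doesn't engage; output -13 dBu.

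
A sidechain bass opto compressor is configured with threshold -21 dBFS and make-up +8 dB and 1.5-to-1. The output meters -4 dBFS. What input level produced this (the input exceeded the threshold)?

-7.5 dBFS

Before make-up, the level was -4 − 8 = -12 dBFS.
That's 9 dB above the -21 dBFS threshold.
Input overshoot = R × output overshoot = 13.5 dB → input = -21 + 13.5 = -7.5 dBFS.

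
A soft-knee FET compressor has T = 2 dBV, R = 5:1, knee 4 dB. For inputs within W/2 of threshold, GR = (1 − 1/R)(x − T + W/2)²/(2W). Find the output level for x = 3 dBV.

2.1 dBV

x − T + W/2 = 3 − 2 + 2 = 3.
GR = (1 − 1/5) × 3² / 8 = 0.8 × 9 / 8 = 0.9 dB.
Output = 3 − 0.9 = 2.1 dBV.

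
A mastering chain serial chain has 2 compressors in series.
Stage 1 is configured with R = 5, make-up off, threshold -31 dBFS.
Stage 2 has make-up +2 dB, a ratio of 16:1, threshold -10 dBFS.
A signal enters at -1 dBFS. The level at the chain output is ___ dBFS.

-23 dBFS

Stage 1: -1 dBFS is 30 dB over -31 dBFS; at 5:1 that becomes 6 dB over, giving -25 dBFS.
Stage 2: below threshold (-25 ≤ -10); passes unchanged; make-up brings it to -23 dBFS.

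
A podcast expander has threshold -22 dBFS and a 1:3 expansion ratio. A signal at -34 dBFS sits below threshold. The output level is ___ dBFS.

Below threshold, a 1:3 expander applies gain = (3−1)×(T − x) of attenuation.
(3−1) × 12 = 24 dB, so output = -34 − 24 = -58 dBFS.

-58 dBFS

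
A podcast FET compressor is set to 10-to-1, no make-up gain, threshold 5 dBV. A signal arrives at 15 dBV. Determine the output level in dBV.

Overshoot: 15 − 5 = 10 dB.
The 10 dB excess becomes 1 dB after 10:1 reduction.
That puts the output at 6 dBV.

6 dBV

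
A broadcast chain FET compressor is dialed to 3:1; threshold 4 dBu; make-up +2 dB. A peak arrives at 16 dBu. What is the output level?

Overshoot: 16 − 4 = 12 dB.
At 3:1 the overshoot is divided by 3, leaving 4 dB above threshold.
So the level is 4 + 4 = 8 dBu; make-up adds 2 dB, giving 10 dBu.

10 dBu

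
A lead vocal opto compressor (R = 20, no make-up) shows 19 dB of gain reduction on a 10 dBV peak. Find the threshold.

Let T be the threshold. Output overshoot = (input overshoot)/R, so -9 − T = (10 − T)/20.
20·(-9 − T) = 10 − T → 19·T = -180 − 10 = -190.
T = -190/19 = -10 dBV.

-10 dBV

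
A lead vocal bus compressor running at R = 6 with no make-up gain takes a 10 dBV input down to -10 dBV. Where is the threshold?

-14 dBV

Gain reduction = 10 − (-10) = 20 dB; output overshoot = GR / (R − 1) = 20 / 5 = 4 dB.
Threshold = output − output overshoot = -10 − 4 = -14 dBV.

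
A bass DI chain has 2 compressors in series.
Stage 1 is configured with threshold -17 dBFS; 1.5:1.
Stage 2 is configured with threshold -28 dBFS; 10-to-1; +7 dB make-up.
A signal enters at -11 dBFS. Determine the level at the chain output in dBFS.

-19.5 dBFS

Stage 1: 6 dB above -17 dBFS, reduced 1.5:1 to 4 dB above → -13 dBFS.
Stage 2: overshoot 15 dB → 15/10 = 1.5 dB → -26.5 dBFS; +7 dB make-up → -19.5 dBFS.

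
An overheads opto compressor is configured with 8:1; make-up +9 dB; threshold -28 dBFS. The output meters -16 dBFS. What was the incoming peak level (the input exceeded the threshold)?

Remove make-up: -16 − 9 = -25 dBFS.
Post-compression overshoot = -25 − (-28) = 3 dB.
Undo the ratio: input overshoot = 3 × 8 = 24 dB, giving input = -4 dBFS.

-4 dBFS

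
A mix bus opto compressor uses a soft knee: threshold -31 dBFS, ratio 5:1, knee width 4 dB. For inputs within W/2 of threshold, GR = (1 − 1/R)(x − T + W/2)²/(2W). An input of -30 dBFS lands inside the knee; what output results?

-30.9 dBFS

x − T + W/2 = -30 − (-31) + 2 = 3.
GR = (1 − 1/5) × 3² / 8 = 0.8 × 9 / 8 = 0.9 dB.
Output = -30 − 0.9 = -30.9 dBFS.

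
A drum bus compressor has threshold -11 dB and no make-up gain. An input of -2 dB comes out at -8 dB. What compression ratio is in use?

3:1

Input overshoot = -2 − (-11) = 9 dB; output overshoot = -8 − (-11) = 3 dB.
Ratio = 9 / 3 = 3.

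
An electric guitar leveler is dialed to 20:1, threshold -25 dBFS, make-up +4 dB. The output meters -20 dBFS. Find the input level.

Before make-up, the level was -20 − 4 = -24 dBFS.
That's 1 dB above the -25 dBFS threshold.
Before 20:1 compression the overshoot was 1 × 20 = 20 dB, so input = -25 + 20 = -5 dBFS.

-5 dBFS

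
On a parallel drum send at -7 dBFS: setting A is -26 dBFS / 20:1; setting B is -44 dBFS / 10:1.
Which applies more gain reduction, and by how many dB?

B, by 15.25 dB

A: overshoot 19 dB → output overshoot 0.95 dB → GR 18.05 dB.
B: overshoot 37 dB → output overshoot 3.7 dB → GR 33.3 dB.
B applies 15.25 dB more gain reduction.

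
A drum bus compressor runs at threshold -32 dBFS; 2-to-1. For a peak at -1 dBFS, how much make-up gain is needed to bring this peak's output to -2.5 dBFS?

The peak compresses to -32 + 31/2 = -16.5 dBFS.
To reach -2.5 dBFS requires -2.5 − (-16.5) = 14 dB of make-up.

14 dB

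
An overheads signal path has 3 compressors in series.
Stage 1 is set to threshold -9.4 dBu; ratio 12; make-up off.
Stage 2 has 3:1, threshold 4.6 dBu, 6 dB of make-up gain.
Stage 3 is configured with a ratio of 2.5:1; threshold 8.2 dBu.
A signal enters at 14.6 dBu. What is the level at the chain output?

Stage 1: 24 dB above -9.4 dBu, reduced 12:1 to 2 dB above → -7.4 dBu.
Stage 2: below threshold (-7.4 ≤ 4.6); passes unchanged; make-up brings it to -1.4 dBu.
Stage 3: below threshold (-1.4 ≤ 8.2); passes unchanged; output -1.4 dBu.

-1.4 dBu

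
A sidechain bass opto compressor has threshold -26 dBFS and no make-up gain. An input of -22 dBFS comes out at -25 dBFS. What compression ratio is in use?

Input overshoot = -22 − (-26) = 4 dB; output overshoot = -25 − (-26) = 1 dB.
Ratio = 4 / 1 = 4.

4:1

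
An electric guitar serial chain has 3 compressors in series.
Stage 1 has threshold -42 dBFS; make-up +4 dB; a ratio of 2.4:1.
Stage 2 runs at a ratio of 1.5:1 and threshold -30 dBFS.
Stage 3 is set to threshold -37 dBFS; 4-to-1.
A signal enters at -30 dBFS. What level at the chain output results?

Stage 1: -30 dBFS is 12 dB over -42 dBFS; at 2.4:1 that becomes 5 dB over, giving -37 dBFS; +4 dB make-up → -33 dBFS.
Stage 2: below threshold (-33 ≤ -30); passes unchanged; output -33 dBFS.
Stage 3: -33 dBFS is 4 dB over -37 dBFS; at 4:1 that becomes 1 dB over, giving -36 dBFS.

-36 dBFS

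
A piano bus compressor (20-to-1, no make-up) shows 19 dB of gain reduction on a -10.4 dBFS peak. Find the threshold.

-30.4 dBFS

Input is 20 dB above T (since output overshoot × R = input overshoot: (-29.4 − T)·20 = -10.4 − T gives T = -30.4 dBFS).
Check: -30.4 + (-10.4 − (-30.4))/20 = -30.4 + 1 = -29.4 dBFS. ✓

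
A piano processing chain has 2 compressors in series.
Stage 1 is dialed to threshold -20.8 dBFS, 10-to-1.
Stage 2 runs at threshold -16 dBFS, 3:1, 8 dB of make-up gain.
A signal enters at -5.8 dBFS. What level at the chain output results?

Stage 1: overshoot 15 dB → 15/10 = 1.5 dB → -19.3 dBFS.
Stage 2: -19.3 dBFS is at or below the -16 dBFS threshold — no compression; make-up brings it to -11.3 dBFS.

-11.3 dBFS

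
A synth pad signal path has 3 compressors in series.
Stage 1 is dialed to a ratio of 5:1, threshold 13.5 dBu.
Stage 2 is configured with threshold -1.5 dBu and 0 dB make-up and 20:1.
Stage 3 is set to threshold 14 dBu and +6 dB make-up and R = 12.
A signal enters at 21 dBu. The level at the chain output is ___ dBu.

Stage 1: 7.5 dB above 13.5 dBu, reduced 5:1 to 1.5 dB above → 15 dBu.
Stage 2: 16.5 dB above -1.5 dBu, reduced 20:1 to 0.825 dB above → -0.675 dBu.
Stage 3: -0.675 dBu is at or below the 14 dBu threshold — no compression; make-up brings it to 5.325 dBu.

5.325 dBu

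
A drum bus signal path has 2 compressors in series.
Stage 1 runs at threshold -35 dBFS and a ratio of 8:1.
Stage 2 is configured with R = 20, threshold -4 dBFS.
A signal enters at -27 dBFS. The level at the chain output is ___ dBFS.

Stage 1: 8 dB above -35 dBFS, reduced 8:1 to 1 dB above → -34 dBFS.
Stage 2: below threshold (-34 ≤ -4); passes unchanged; output -34 dBFS.

-34 dBFS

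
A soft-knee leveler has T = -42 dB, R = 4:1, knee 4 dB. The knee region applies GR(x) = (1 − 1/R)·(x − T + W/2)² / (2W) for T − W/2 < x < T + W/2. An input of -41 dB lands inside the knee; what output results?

x − T + W/2 = -41 − (-42) + 2 = 3.
GR = (1 − 1/4) × 3² / 8 = 0.75 × 9 / 8 = 0.84375 dB.
Output = -41 − 0.84375 = -41.84375 dB.

-41.84375 dB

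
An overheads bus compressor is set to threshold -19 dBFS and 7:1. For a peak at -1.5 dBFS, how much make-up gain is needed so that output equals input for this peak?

The peak compresses to -19 + 17.5/7 = -16.5 dBFS.
To reach -1.5 dBFS requires -1.5 − (-16.5) = 15 dB of make-up.

15 dB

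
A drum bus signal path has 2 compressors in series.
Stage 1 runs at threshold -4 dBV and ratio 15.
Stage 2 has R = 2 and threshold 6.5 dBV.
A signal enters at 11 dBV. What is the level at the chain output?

-3 dBV

Stage 1: 15 dB above -4 dBV, reduced 15:1 to 1 dB above → -3 dBV.
Stage 2: -3 dBV ≤ 6.5 dBV, so stage 2 doesn't engage; output -3 dBV.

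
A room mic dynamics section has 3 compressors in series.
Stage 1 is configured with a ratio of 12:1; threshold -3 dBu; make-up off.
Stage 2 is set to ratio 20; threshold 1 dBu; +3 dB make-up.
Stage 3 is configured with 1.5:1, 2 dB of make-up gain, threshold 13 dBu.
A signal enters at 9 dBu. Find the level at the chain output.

3 dBu

Stage 1: overshoot 12 dB → 12/12 = 1 dB → -2 dBu.
Stage 2: below threshold (-2 ≤ 1); passes unchanged; make-up brings it to 1 dBu.
Stage 3: below threshold (1 ≤ 13); passes unchanged; make-up brings it to 3 dBu.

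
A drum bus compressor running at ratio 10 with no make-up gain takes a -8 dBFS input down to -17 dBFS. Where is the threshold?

Input is 10 dB above T (since output overshoot × R = input overshoot: (-17 − T)·10 = -8 − T gives T = -18 dBFS).
Check: -18 + (-8 − (-18))/10 = -18 + 1 = -17 dBFS. ✓

-18 dBFS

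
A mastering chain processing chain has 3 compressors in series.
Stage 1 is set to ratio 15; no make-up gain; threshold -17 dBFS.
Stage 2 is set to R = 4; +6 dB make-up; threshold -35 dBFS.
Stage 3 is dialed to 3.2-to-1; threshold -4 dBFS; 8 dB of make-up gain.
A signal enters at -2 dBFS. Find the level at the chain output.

-16.25 dBFS

Stage 1: 15 dB above -17 dBFS, reduced 15:1 to 1 dB above → -16 dBFS.
Stage 2: -16 dBFS is 19 dB over -35 dBFS; at 4:1 that becomes 4.75 dB over, giving -30.25 dBFS; +6 dB make-up → -24.25 dBFS.
Stage 3: below threshold (-24.25 ≤ -4); passes unchanged; make-up brings it to -16.25 dBFS.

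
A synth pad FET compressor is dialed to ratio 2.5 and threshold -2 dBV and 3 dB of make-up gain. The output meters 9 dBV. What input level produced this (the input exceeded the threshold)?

18 dBV

Remove make-up: 9 − 3 = 6 dBV.
The compressed level sits 6 − (-2) = 8 dB over threshold.
Before 2.5:1 compression the overshoot was 8 × 2.5 = 20 dB, so input = -2 + 20 = 18 dBV.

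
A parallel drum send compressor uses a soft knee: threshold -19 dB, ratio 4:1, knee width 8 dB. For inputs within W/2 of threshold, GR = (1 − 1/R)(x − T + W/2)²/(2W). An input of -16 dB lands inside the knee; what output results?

x − T + W/2 = -16 − (-19) + 4 = 7.
GR = (1 − 1/4) × 7² / 16 = 0.75 × 49 / 16 = 2.296875 dB.
Output = -16 − 2.296875 = -18.296875 dB.

-18.296875 dB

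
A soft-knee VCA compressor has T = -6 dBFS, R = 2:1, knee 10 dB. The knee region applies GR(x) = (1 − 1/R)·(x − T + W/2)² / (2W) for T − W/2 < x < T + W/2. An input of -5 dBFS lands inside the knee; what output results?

x − T + W/2 = -5 − (-6) + 5 = 6.
GR = (1 − 1/2) × 6² / 20 = 0.5 × 36 / 20 = 0.9 dB.
Output = -5 − 0.9 = -5.9 dBFS.

-5.9 dBFS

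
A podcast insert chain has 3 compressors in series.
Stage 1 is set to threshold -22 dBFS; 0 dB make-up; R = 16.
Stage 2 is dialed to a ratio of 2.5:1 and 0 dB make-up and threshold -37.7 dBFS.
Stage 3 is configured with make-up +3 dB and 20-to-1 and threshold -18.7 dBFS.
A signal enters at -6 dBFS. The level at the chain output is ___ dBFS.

-28.02 dBFS

Stage 1: overshoot 16 dB → 16/16 = 1 dB → -21 dBFS.
Stage 2: 16.7 dB above -37.7 dBFS, reduced 2.5:1 to 6.68 dB above → -31.02 dBFS.
Stage 3: -31.02 dBFS ≤ -18.7 dBFS, so stage 3 doesn't engage; make-up brings it to -28.02 dBFS.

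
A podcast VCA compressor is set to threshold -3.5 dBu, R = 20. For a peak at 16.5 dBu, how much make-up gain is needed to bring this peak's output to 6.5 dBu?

9 dB

Without make-up, output = threshold + overshoot/20 = -3.5 + 1 = -2.5 dBu.
Gap to target: 9 dB.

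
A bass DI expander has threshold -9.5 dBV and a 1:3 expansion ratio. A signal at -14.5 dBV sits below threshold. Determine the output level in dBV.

The input is 5 dB below the -9.5 dBV threshold.
A 1:3 expander multiplies undershoot by 3: 5 × 3 = 15 dB below threshold.
Output = -9.5 − 15 = -24.5 dBV.

-24.5 dBV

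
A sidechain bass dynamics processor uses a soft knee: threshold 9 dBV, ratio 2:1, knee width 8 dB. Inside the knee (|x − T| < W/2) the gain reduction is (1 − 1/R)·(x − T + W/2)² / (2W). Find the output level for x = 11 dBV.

9.875 dBV

x − T + W/2 = 11 − 9 + 4 = 6.
GR = (1 − 1/2) × 6² / 16 = 0.5 × 36 / 16 = 1.125 dB.
Output = 11 − 1.125 = 9.875 dBV.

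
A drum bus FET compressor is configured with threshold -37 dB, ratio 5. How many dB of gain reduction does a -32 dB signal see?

4 dB

Overshoot = -32 − (-37) = 5 dB.
A 5:1 ratio leaves 1 dB of that excess.
Gain reduction = 5 − 1 = 4 dB.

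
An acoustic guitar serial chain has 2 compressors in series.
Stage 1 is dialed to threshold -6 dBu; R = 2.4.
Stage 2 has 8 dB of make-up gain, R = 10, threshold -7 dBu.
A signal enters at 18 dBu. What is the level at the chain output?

Stage 1: 18 dBu is 24 dB over -6 dBu; at 2.4:1 that becomes 10 dB over, giving 4 dBu.
Stage 2: 4 dBu is 11 dB over -7 dBu; at 10:1 that becomes 1.1 dB over, giving -5.9 dBu; +8 dB make-up → 2.1 dBu.

2.1 dBu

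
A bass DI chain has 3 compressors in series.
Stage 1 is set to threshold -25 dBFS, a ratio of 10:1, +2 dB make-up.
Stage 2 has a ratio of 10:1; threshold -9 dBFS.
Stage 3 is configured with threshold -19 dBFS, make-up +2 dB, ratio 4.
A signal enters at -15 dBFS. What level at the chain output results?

Stage 1: 10 dB above -25 dBFS, reduced 10:1 to 1 dB above → -24 dBFS; +2 dB make-up → -22 dBFS.
Stage 2: -22 dBFS is at or below the -9 dBFS threshold — no compression; output -22 dBFS.
Stage 3: below threshold (-22 ≤ -19); passes unchanged; make-up brings it to -20 dBFS.

-20 dBFS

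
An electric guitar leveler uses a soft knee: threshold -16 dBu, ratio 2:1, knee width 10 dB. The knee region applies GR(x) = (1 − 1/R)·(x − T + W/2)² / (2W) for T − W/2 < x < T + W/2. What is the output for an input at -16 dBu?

x − T + W/2 = -16 − (-16) + 5 = 5.
GR = (1 − 1/2) × 5² / 20 = 0.5 × 25 / 20 = 0.625 dB.
Output = -16 − 0.625 = -16.625 dBu.

-16.625 dBu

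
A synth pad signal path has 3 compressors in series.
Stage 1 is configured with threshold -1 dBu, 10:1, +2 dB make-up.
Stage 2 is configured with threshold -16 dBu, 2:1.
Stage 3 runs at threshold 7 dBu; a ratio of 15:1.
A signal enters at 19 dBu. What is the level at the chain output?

-6.5 dBu

Stage 1: 20 dB above -1 dBu, reduced 10:1 to 2 dB above → 1 dBu; +2 dB make-up → 3 dBu.
Stage 2: 3 dBu is 19 dB over -16 dBu; at 2:1 that becomes 9.5 dB over, giving -6.5 dBu.
Stage 3: below threshold (-6.5 ≤ 7); passes unchanged; output -6.5 dBu.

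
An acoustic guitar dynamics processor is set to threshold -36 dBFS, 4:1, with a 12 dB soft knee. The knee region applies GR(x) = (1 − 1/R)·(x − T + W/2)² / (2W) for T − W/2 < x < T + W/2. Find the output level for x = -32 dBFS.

-35.125 dBFS

x − T + W/2 = -32 − (-36) + 6 = 10.
GR = (1 − 1/4) × 10² / 24 = 0.75 × 100 / 24 = 3.125 dB.
Output = -32 − 3.125 = -35.125 dBFS.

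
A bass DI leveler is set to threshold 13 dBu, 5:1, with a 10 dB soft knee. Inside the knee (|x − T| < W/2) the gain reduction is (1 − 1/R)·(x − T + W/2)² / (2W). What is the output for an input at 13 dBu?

12 dBu

x − T + W/2 = 13 − 13 + 5 = 5.
GR = (1 − 1/5) × 5² / 20 = 0.8 × 25 / 20 = 1 dB.
Output = 13 − 1 = 12 dBu.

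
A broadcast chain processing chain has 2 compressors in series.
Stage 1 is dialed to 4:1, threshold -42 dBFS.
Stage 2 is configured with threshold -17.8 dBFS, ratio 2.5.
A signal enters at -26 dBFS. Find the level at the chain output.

-38 dBFS

Stage 1: -26 dBFS is 16 dB over -42 dBFS; at 4:1 that becomes 4 dB over, giving -38 dBFS.
Stage 2: below threshold (-38 ≤ -17.8); passes unchanged; output -38 dBFS.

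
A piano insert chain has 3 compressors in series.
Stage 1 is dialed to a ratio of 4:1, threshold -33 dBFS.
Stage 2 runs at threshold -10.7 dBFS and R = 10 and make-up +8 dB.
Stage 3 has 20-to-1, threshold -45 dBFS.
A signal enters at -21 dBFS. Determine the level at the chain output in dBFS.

-43.85 dBFS

Stage 1: -21 dBFS is 12 dB over -33 dBFS; at 4:1 that becomes 3 dB over, giving -30 dBFS.
Stage 2: -30 dBFS is at or below the -10.7 dBFS threshold — no compression; make-up brings it to -22 dBFS.
Stage 3: 23 dB above -45 dBFS, reduced 20:1 to 1.15 dB above → -43.85 dBFS.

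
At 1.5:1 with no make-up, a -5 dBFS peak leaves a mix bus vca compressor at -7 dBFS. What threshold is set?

Let T be the threshold. Output overshoot = (input overshoot)/R, so -7 − T = (-5 − T)/1.5.
1.5·(-7 − T) = -5 − T → 0.5·T = -10.5 − (-5) = -5.5.
T = -5.5/0.5 = -11 dBFS.

-11 dBFS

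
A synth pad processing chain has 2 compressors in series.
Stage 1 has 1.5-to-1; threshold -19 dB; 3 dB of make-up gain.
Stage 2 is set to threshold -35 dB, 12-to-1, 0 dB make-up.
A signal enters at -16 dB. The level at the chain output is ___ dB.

-33.25 dB

Stage 1: overshoot 3 dB → 3/1.5 = 2 dB → -17 dB; +3 dB make-up → -14 dB.
Stage 2: overshoot 21 dB → 21/12 = 1.75 dB → -33.25 dB.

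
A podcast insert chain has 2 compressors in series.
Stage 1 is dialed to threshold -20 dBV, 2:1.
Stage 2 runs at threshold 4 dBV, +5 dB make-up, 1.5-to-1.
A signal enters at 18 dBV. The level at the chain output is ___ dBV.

Stage 1: overshoot 38 dB → 38/2 = 19 dB → -1 dBV.
Stage 2: below threshold (-1 ≤ 4); passes unchanged; make-up brings it to 4 dBV.

4 dBV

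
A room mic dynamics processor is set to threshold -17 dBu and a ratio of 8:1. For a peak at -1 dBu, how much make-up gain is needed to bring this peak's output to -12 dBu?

3 dB

Without make-up, output = threshold + overshoot/8 = -17 + 2 = -15 dBu.
Gap to target: 3 dB.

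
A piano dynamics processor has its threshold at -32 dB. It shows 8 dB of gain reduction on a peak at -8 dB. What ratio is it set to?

Input overshoot = -8 − (-32) = 24 dB.
Output overshoot = 24 − 8 = 16 dB.
Ratio = input overshoot / output overshoot = 24 / 16 = 1.5.

1.5:1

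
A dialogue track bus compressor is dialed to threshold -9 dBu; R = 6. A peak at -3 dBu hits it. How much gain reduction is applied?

5 dB

The signal is 6 dB above threshold.
A 6:1 ratio leaves 1 dB of that excess.
So the signal is attenuated by 6 − 1 = 5 dB.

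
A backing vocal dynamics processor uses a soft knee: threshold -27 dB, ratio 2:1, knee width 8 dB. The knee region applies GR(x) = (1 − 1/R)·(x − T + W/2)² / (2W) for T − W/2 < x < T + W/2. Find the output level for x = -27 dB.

x − T + W/2 = -27 − (-27) + 4 = 4.
GR = (1 − 1/2) × 4² / 16 = 0.5 × 16 / 16 = 0.5 dB.
Output = -27 − 0.5 = -27.5 dB.

-27.5 dB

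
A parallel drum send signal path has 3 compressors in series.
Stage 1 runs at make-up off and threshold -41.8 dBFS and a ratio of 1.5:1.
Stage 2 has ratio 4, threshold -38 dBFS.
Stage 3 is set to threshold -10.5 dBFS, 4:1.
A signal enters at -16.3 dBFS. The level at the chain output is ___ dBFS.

-34.7 dBFS

Stage 1: 25.5 dB above -41.8 dBFS, reduced 1.5:1 to 17 dB above → -24.8 dBFS.
Stage 2: overshoot 13.2 dB → 13.2/4 = 3.3 dB → -34.7 dBFS.
Stage 3: -34.7 dBFS ≤ -10.5 dBFS, so stage 3 doesn't engage; output -34.7 dBFS.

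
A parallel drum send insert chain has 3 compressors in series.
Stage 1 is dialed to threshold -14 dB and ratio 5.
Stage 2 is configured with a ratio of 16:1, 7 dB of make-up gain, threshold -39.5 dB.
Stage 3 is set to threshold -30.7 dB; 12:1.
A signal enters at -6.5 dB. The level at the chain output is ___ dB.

Stage 1: -6.5 dB is 7.5 dB over -14 dB; at 5:1 that becomes 1.5 dB over, giving -12.5 dB.
Stage 2: -12.5 dB is 27 dB over -39.5 dB; at 16:1 that becomes 1.6875 dB over, giving -37.8125 dB; +7 dB make-up → -30.8125 dB.
Stage 3: -30.8125 dB ≤ -30.7 dB, so stage 3 doesn't engage; output -30.8125 dB.

-30.8125 dB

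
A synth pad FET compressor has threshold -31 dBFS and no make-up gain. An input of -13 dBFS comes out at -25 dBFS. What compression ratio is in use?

3:1

Input overshoot = -13 − (-31) = 18 dB; output overshoot = -25 − (-31) = 6 dB.
Ratio = 18 / 6 = 3.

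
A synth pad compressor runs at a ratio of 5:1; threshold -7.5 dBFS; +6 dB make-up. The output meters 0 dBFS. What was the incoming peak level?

Remove make-up: 0 − 6 = -6 dBFS.
That's 1.5 dB above the -7.5 dBFS threshold.
Input overshoot = R × output overshoot = 7.5 dB → input = -7.5 + 7.5 = 0 dBFS.

0 dBFS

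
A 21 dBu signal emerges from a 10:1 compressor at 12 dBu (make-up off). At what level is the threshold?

11 dBu

Input is 10 dB above T (since output overshoot × R = input overshoot: (12 − T)·10 = 21 − T gives T = 11 dBu).
Check: 11 + (21 − 11)/10 = 11 + 1 = 12 dBu. ✓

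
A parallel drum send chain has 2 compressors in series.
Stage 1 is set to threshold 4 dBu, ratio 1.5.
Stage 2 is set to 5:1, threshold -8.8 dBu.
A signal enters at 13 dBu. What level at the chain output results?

Stage 1: 9 dB above 4 dBu, reduced 1.5:1 to 6 dB above → 10 dBu.
Stage 2: overshoot 18.8 dB → 18.8/5 = 3.76 dB → -5.04 dBu.

-5.04 dBu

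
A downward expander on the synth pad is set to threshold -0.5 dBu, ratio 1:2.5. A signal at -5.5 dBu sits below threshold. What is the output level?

Undershoot = (-0.5) − (-5.5) = 5 dB.
At 1:2.5, that expands to 12.5 dB under threshold.
Output = -0.5 − 12.5 = -13 dBu.

-13 dBu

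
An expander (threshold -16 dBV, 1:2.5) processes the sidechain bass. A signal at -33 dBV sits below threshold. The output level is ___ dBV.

-58.5 dBV

Below threshold, a 1:2.5 expander applies gain = (2.5−1)×(T − x) of attenuation.
(2.5−1) × 17 = 25.5 dB, so output = -33 − 25.5 = -58.5 dBV.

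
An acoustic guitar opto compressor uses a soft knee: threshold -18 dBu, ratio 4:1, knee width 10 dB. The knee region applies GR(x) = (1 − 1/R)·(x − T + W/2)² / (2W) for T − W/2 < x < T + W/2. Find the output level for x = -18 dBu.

x − T + W/2 = -18 − (-18) + 5 = 5.
GR = (1 − 1/4) × 5² / 20 = 0.75 × 25 / 20 = 0.9375 dB.
Output = -18 − 0.9375 = -18.9375 dBu.

-18.9375 dBu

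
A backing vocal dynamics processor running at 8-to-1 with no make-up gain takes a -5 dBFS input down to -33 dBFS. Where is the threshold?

-37 dBFS

Let T be the threshold. Output overshoot = (input overshoot)/R, so -33 − T = (-5 − T)/8.
8·(-33 − T) = -5 − T → 7·T = -264 − (-5) = -259.
T = -259/7 = -37 dBFS.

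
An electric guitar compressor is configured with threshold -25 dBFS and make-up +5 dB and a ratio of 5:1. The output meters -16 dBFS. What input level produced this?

-5 dBFS

Stripping the +5 dB make-up gives -21 dBFS at the gain stage.
The compressed level sits -21 − (-25) = 4 dB over threshold.
Input overshoot = R × output overshoot = 20 dB → input = -25 + 20 = -5 dBFS.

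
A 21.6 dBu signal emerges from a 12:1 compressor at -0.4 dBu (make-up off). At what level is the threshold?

-2.4 dBu

Let T be the threshold. Output overshoot = (input overshoot)/R, so -0.4 − T = (21.6 − T)/12.
12·(-0.4 − T) = 21.6 − T → 11·T = -4.8 − 21.6 = -26.4.
T = -26.4/11 = -2.4 dBu.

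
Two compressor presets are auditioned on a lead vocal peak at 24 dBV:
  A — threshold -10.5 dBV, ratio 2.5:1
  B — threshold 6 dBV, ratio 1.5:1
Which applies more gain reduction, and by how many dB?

A: 34.5 dB over, compressed to 13.8 dB over, so 20.7 dB of GR.
B: 18 dB over, compressed to 12 dB over, so 6 dB of GR.
A applies 14.7 dB more gain reduction.

A, by 14.7 dB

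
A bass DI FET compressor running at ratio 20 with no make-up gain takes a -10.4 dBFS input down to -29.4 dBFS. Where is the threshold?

-30.4 dBFS

Input is 20 dB above T (since output overshoot × R = input overshoot: (-29.4 − T)·20 = -10.4 − T gives T = -30.4 dBFS).
Check: -30.4 + (-10.4 − (-30.4))/20 = -30.4 + 1 = -29.4 dBFS. ✓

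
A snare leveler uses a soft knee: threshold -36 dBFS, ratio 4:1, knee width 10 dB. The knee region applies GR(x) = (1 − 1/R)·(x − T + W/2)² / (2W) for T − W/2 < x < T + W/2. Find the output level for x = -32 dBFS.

x − T + W/2 = -32 − (-36) + 5 = 9.
GR = (1 − 1/4) × 9² / 20 = 0.75 × 81 / 20 = 3.0375 dB.
Output = -32 − 3.0375 = -35.0375 dBFS.

-35.0375 dBFS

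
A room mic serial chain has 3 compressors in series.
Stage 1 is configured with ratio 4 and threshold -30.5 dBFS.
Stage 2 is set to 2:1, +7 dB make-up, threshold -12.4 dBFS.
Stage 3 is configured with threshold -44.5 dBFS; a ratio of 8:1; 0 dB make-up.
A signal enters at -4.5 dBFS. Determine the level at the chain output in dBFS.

Stage 1: -4.5 dBFS is 26 dB over -30.5 dBFS; at 4:1 that becomes 6.5 dB over, giving -24 dBFS.
Stage 2: -24 dBFS ≤ -12.4 dBFS, so stage 2 doesn't engage; make-up brings it to -17 dBFS.
Stage 3: overshoot 27.5 dB → 27.5/8 = 3.4375 dB → -41.0625 dBFS.

-41.0625 dBFS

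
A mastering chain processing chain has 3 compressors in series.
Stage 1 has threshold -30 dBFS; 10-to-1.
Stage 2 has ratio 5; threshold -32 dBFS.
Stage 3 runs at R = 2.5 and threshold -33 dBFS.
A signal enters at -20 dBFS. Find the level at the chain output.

Stage 1: -20 dBFS is 10 dB over -30 dBFS; at 10:1 that becomes 1 dB over, giving -29 dBFS.
Stage 2: 3 dB above -32 dBFS, reduced 5:1 to 0.6 dB above → -31.4 dBFS.
Stage 3: -31.4 dBFS is 1.6 dB over -33 dBFS; at 2.5:1 that becomes 0.64 dB over, giving -32.36 dBFS.

-32.36 dBFS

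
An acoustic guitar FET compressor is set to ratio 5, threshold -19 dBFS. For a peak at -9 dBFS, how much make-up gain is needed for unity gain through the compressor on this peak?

8 dB

Overshoot 10 dB → 10/5 = 2 dB after compression, so the compressed level is -19 + 2 = -17 dBFS.
Make-up = target − compressed = -9 − (-17) = 8 dB.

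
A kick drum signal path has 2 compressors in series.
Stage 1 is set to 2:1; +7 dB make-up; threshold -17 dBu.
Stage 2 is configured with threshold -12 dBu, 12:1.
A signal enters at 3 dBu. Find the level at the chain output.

-11 dBu

Stage 1: 3 dBu is 20 dB over -17 dBu; at 2:1 that becomes 10 dB over, giving -7 dBu; +7 dB make-up → 0 dBu.
Stage 2: 12 dB above -12 dBu, reduced 12:1 to 1 dB above → -11 dBu.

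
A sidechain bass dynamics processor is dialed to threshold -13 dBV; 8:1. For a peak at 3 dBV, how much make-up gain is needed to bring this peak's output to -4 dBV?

7 dB

The peak compresses to -13 + 16/8 = -11 dBV.
To reach -4 dBV requires -4 − (-11) = 7 dB of make-up.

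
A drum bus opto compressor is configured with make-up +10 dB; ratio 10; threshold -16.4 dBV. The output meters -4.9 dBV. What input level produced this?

Stripping the +10 dB make-up gives -14.9 dBV at the gain stage.
Post-compression overshoot = -14.9 − (-16.4) = 1.5 dB.
Input overshoot = R × output overshoot = 15 dB → input = -16.4 + 15 = -1.4 dBV.

-1.4 dBV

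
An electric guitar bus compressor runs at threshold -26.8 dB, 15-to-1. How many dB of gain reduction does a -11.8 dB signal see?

The signal is 15 dB above threshold.
A 15:1 ratio leaves 1 dB of that excess.
So the signal is attenuated by 15 − 1 = 14 dB.

14 dB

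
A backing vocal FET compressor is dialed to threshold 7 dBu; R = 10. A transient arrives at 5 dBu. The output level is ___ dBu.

5 dBu is 2 dB below the 7 dBu threshold, so no gain reduction is applied.
Output = input = 5 dBu.

5 dBu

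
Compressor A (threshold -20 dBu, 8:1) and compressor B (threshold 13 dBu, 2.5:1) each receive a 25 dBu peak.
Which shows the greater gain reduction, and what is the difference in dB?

A: 45 dB over, compressed to 5.625 dB over, so 39.375 dB of GR.
B: 12 dB over, compressed to 4.8 dB over, so 7.2 dB of GR.
Difference: 32.175 dB in favour of A.

A, by 32.175 dB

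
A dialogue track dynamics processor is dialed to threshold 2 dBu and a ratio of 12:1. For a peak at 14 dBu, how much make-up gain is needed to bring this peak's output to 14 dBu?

Without make-up, output = threshold + overshoot/12 = 2 + 1 = 3 dBu.
Gap to target: 11 dB.

11 dB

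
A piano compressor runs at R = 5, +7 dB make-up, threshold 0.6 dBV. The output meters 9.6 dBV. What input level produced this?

10.6 dBV

Stripping the +7 dB make-up gives 2.6 dBV at the gain stage.
Post-compression overshoot = 2.6 − 0.6 = 2 dB.
Input overshoot = R × output overshoot = 10 dB → input = 0.6 + 10 = 10.6 dBV.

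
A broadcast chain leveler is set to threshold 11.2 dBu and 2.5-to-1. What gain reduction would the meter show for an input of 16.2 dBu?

16.2 dBu exceeds the threshold by 5 dB.
A 2.5:1 ratio leaves 2 dB of that excess.
GR = overshoot in − overshoot out = 5 − 2 = 3 dB.

3 dB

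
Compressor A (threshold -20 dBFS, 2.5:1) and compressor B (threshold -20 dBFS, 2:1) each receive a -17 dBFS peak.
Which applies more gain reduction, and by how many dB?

A: 3 dB over, compressed to 1.2 dB over, so 1.8 dB of GR.
B: 3 dB over, compressed to 1.5 dB over, so 1.5 dB of GR.
A applies 0.3 dB more gain reduction.

A, by 0.3 dB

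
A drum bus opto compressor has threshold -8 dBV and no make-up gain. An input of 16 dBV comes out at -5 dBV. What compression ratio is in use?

8:1

Input overshoot = 16 − (-8) = 24 dB; output overshoot = -5 − (-8) = 3 dB.
Ratio = 24 / 3 = 8.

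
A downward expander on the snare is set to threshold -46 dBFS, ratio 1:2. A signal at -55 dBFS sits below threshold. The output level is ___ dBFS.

-64 dBFS

The input is 9 dB below the -46 dBFS threshold.
A 1:2 expander multiplies undershoot by 2: 9 × 2 = 18 dB below threshold.
Output = -46 − 18 = -64 dBFS.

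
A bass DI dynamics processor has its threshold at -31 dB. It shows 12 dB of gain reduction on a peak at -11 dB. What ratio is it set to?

Input overshoot = -11 − (-31) = 20 dB.
Output overshoot = 20 − 12 = 8 dB.
Ratio = input overshoot / output overshoot = 20 / 8 = 2.5.

2.5:1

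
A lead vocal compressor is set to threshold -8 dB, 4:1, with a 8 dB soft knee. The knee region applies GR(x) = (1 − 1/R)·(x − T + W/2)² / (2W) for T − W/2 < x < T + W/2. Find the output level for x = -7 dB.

-8.171875 dB

x − T + W/2 = -7 − (-8) + 4 = 5.
GR = (1 − 1/4) × 5² / 16 = 0.75 × 25 / 16 = 1.171875 dB.
Output = -7 − 1.171875 = -8.171875 dB.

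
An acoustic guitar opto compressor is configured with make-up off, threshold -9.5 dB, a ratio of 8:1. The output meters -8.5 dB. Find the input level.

-1.5 dB

Post-compression overshoot = -8.5 − (-9.5) = 1 dB.
Input overshoot = R × output overshoot = 8 dB → input = -9.5 + 8 = -1.5 dB.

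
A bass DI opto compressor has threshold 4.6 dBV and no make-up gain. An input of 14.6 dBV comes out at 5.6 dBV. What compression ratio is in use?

Input overshoot = 14.6 − 4.6 = 10 dB; output overshoot = 5.6 − 4.6 = 1 dB.
Ratio = 10 / 1 = 10.

10:1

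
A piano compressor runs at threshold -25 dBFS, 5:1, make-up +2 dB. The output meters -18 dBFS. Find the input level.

0 dBFS

Remove make-up: -18 − 2 = -20 dBFS.
That's 5 dB above the -25 dBFS threshold.
Undo the ratio: input overshoot = 5 × 5 = 25 dB, giving input = 0 dBFS.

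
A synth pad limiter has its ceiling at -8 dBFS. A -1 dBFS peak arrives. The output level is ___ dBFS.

-8 dBFS

A brickwall limiter is an ∞:1 compressor: any input above the ceiling is clamped to -8 dBFS.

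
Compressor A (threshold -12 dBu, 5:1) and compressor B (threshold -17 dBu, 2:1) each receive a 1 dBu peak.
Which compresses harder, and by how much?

A, by 1.4 dB

A: overshoot 13 dB → output overshoot 2.6 dB → GR 10.4 dB.
B: overshoot 18 dB → output overshoot 9 dB → GR 9 dB.
Difference: 1.4 dB in favour of A.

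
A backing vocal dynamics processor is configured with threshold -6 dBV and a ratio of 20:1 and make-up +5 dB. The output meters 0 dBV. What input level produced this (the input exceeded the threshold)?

14 dBV

Remove make-up: 0 − 5 = -5 dBV.
Post-compression overshoot = -5 − (-6) = 1 dB.
Undo the ratio: input overshoot = 1 × 20 = 20 dB, giving input = 14 dBV.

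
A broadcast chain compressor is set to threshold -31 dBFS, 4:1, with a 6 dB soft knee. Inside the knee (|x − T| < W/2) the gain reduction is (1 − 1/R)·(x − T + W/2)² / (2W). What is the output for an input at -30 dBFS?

-31 dBFS

x − T + W/2 = -30 − (-31) + 3 = 4.
GR = (1 − 1/4) × 4² / 12 = 0.75 × 16 / 12 = 1 dB.
Output = -30 − 1 = -31 dBFS.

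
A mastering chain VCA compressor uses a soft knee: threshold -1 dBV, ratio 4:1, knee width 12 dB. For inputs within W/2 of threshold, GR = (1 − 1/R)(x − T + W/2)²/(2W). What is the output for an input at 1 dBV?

-1 dBV

x − T + W/2 = 1 − (-1) + 6 = 8.
GR = (1 − 1/4) × 8² / 24 = 0.75 × 64 / 24 = 2 dB.
Output = 1 − 2 = -1 dBV.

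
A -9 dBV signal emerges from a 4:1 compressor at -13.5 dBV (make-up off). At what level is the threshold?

-15 dBV

Input is 6 dB above T (since output overshoot × R = input overshoot: (-13.5 − T)·4 = -9 − T gives T = -15 dBV).
Check: -15 + (-9 − (-15))/4 = -15 + 1.5 = -13.5 dBV. ✓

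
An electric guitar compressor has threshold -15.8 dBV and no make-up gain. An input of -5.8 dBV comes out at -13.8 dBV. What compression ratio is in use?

Input overshoot = -5.8 − (-15.8) = 10 dB; output overshoot = -13.8 − (-15.8) = 2 dB.
Ratio = 10 / 2 = 5.

5:1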